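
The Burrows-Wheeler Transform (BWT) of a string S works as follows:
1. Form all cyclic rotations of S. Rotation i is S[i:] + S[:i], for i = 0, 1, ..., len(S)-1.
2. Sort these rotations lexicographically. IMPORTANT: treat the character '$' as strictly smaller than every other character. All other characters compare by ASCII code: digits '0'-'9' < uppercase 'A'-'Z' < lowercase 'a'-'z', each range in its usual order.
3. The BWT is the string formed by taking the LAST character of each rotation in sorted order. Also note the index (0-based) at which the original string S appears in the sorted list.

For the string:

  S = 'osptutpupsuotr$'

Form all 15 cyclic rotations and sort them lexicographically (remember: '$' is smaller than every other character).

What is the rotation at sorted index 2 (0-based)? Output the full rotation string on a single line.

Answer: otr$osptutpupsu

Derivation:
All 15 rotations (rotation i = S[i:]+S[:i]):
  rot[0] = osptutpupsuotr$
  rot[1] = sptutpupsuotr$o
  rot[2] = ptutpupsuotr$os
  rot[3] = tutpupsuotr$osp
  rot[4] = utpupsuotr$ospt
  rot[5] = tpupsuotr$osptu
  rot[6] = pupsuotr$osptut
  rot[7] = upsuotr$osptutp
  rot[8] = psuotr$osptutpu
  rot[9] = suotr$osptutpup
  rot[10] = uotr$osptutpups
  rot[11] = otr$osptutpupsu
  rot[12] = tr$osptutpupsuo
  rot[13] = r$osptutpupsuot
  rot[14] = $osptutpupsuotr
Sorted (with $ < everything):
  sorted[0] = $osptutpupsuotr
  sorted[1] = osptutpupsuotr$
  sorted[2] = otr$osptutpupsu
  sorted[3] = psuotr$osptutpu
  sorted[4] = ptutpupsuotr$os
  sorted[5] = pupsuotr$osptut
  sorted[6] = r$osptutpupsuot
  sorted[7] = sptutpupsuotr$o
  sorted[8] = suotr$osptutpup
  sorted[9] = tpupsuotr$osptu
  sorted[10] = tr$osptutpupsuo
  sorted[11] = tutpupsuotr$osp
  sorted[12] = uotr$osptutpups
  sorted[13] = upsuotr$osptutp
  sorted[14] = utpupsuotr$ospt
sorted[2] = otr$osptutpupsu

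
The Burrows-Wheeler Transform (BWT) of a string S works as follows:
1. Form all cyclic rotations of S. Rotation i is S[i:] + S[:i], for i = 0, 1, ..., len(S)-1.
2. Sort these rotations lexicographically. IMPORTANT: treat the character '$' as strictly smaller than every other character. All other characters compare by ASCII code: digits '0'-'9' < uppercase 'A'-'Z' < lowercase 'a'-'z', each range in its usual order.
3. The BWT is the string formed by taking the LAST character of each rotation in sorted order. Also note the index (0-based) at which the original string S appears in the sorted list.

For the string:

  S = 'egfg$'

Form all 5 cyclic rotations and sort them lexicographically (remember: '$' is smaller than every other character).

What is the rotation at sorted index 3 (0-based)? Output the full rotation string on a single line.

Answer: g$egf

Derivation:
All 5 rotations (rotation i = S[i:]+S[:i]):
  rot[0] = egfg$
  rot[1] = gfg$e
  rot[2] = fg$eg
  rot[3] = g$egf
  rot[4] = $egfg
Sorted (with $ < everything):
  sorted[0] = $egfg
  sorted[1] = egfg$
  sorted[2] = fg$eg
  sorted[3] = g$egf
  sorted[4] = gfg$e
sorted[3] = g$egf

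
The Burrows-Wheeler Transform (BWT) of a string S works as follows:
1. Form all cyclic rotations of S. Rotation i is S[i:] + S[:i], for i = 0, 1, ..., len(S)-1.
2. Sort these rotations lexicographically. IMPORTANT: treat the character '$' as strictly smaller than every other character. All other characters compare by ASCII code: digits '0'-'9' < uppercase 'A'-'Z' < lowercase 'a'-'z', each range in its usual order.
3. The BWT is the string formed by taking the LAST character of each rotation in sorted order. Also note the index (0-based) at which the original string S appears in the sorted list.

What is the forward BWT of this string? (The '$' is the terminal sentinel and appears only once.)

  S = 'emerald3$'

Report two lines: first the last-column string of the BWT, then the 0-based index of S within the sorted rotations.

Answer: 3drl$maee
4

Derivation:
All 9 rotations (rotation i = S[i:]+S[:i]):
  rot[0] = emerald3$
  rot[1] = merald3$e
  rot[2] = erald3$em
  rot[3] = rald3$eme
  rot[4] = ald3$emer
  rot[5] = ld3$emera
  rot[6] = d3$emeral
  rot[7] = 3$emerald
  rot[8] = $emerald3
Sorted (with $ < everything):
  sorted[0] = $emerald3  (last char: '3')
  sorted[1] = 3$emerald  (last char: 'd')
  sorted[2] = ald3$emer  (last char: 'r')
  sorted[3] = d3$emeral  (last char: 'l')
  sorted[4] = emerald3$  (last char: '$')
  sorted[5] = erald3$em  (last char: 'm')
  sorted[6] = ld3$emera  (last char: 'a')
  sorted[7] = merald3$e  (last char: 'e')
  sorted[8] = rald3$eme  (last char: 'e')
Last column: 3drl$maee
Original string S is at sorted index 4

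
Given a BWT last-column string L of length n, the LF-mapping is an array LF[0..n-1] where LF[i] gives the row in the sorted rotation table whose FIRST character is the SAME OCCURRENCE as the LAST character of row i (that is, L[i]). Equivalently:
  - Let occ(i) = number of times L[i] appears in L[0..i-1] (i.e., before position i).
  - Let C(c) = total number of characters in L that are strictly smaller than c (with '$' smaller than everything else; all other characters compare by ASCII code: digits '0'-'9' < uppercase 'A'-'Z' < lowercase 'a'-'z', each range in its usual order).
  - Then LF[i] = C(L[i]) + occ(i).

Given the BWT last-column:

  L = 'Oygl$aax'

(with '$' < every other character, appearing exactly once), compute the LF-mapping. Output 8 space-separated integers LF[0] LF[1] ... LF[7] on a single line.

Answer: 1 7 4 5 0 2 3 6

Derivation:
Char counts: '$':1, 'O':1, 'a':2, 'g':1, 'l':1, 'x':1, 'y':1
C (first-col start): C('$')=0, C('O')=1, C('a')=2, C('g')=4, C('l')=5, C('x')=6, C('y')=7
L[0]='O': occ=0, LF[0]=C('O')+0=1+0=1
L[1]='y': occ=0, LF[1]=C('y')+0=7+0=7
L[2]='g': occ=0, LF[2]=C('g')+0=4+0=4
L[3]='l': occ=0, LF[3]=C('l')+0=5+0=5
L[4]='$': occ=0, LF[4]=C('$')+0=0+0=0
L[5]='a': occ=0, LF[5]=C('a')+0=2+0=2
L[6]='a': occ=1, LF[6]=C('a')+1=2+1=3
L[7]='x': occ=0, LF[7]=C('x')+0=6+0=6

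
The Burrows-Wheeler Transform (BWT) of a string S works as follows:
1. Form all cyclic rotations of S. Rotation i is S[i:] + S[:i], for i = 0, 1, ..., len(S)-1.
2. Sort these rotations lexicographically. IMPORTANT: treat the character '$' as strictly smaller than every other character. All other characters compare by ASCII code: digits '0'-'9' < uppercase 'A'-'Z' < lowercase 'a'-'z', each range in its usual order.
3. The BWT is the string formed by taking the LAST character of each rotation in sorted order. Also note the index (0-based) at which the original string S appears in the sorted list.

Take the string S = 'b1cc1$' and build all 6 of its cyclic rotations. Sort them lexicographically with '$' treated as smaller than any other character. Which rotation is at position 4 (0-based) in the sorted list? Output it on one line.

Answer: c1$b1c

Derivation:
All 6 rotations (rotation i = S[i:]+S[:i]):
  rot[0] = b1cc1$
  rot[1] = 1cc1$b
  rot[2] = cc1$b1
  rot[3] = c1$b1c
  rot[4] = 1$b1cc
  rot[5] = $b1cc1
Sorted (with $ < everything):
  sorted[0] = $b1cc1
  sorted[1] = 1$b1cc
  sorted[2] = 1cc1$b
  sorted[3] = b1cc1$
  sorted[4] = c1$b1c
  sorted[5] = cc1$b1
sorted[4] = c1$b1c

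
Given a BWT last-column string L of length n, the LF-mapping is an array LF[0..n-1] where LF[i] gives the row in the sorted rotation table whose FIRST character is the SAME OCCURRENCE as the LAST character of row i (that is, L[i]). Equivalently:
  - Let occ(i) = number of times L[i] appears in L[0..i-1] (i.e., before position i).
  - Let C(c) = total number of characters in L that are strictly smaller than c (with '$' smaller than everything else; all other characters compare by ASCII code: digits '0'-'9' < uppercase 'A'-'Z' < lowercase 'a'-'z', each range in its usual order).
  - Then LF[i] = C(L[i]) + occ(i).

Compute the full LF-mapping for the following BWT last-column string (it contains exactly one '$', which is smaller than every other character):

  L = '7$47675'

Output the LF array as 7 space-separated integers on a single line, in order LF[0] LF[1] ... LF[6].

Char counts: '$':1, '4':1, '5':1, '6':1, '7':3
C (first-col start): C('$')=0, C('4')=1, C('5')=2, C('6')=3, C('7')=4
L[0]='7': occ=0, LF[0]=C('7')+0=4+0=4
L[1]='$': occ=0, LF[1]=C('$')+0=0+0=0
L[2]='4': occ=0, LF[2]=C('4')+0=1+0=1
L[3]='7': occ=1, LF[3]=C('7')+1=4+1=5
L[4]='6': occ=0, LF[4]=C('6')+0=3+0=3
L[5]='7': occ=2, LF[5]=C('7')+2=4+2=6
L[6]='5': occ=0, LF[6]=C('5')+0=2+0=2

Answer: 4 0 1 5 3 6 2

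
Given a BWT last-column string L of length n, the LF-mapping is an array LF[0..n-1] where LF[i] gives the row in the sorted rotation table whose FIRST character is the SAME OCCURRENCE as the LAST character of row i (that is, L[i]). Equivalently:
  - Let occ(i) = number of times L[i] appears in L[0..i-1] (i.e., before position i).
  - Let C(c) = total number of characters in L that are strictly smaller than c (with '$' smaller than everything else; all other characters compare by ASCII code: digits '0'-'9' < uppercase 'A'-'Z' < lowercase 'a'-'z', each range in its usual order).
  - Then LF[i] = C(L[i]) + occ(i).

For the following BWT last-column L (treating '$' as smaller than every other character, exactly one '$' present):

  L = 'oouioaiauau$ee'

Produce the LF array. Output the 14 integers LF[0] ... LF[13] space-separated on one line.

Answer: 8 9 11 6 10 1 7 2 12 3 13 0 4 5

Derivation:
Char counts: '$':1, 'a':3, 'e':2, 'i':2, 'o':3, 'u':3
C (first-col start): C('$')=0, C('a')=1, C('e')=4, C('i')=6, C('o')=8, C('u')=11
L[0]='o': occ=0, LF[0]=C('o')+0=8+0=8
L[1]='o': occ=1, LF[1]=C('o')+1=8+1=9
L[2]='u': occ=0, LF[2]=C('u')+0=11+0=11
L[3]='i': occ=0, LF[3]=C('i')+0=6+0=6
L[4]='o': occ=2, LF[4]=C('o')+2=8+2=10
L[5]='a': occ=0, LF[5]=C('a')+0=1+0=1
L[6]='i': occ=1, LF[6]=C('i')+1=6+1=7
L[7]='a': occ=1, LF[7]=C('a')+1=1+1=2
L[8]='u': occ=1, LF[8]=C('u')+1=11+1=12
L[9]='a': occ=2, LF[9]=C('a')+2=1+2=3
L[10]='u': occ=2, LF[10]=C('u')+2=11+2=13
L[11]='$': occ=0, LF[11]=C('$')+0=0+0=0
L[12]='e': occ=0, LF[12]=C('e')+0=4+0=4
L[13]='e': occ=1, LF[13]=C('e')+1=4+1=5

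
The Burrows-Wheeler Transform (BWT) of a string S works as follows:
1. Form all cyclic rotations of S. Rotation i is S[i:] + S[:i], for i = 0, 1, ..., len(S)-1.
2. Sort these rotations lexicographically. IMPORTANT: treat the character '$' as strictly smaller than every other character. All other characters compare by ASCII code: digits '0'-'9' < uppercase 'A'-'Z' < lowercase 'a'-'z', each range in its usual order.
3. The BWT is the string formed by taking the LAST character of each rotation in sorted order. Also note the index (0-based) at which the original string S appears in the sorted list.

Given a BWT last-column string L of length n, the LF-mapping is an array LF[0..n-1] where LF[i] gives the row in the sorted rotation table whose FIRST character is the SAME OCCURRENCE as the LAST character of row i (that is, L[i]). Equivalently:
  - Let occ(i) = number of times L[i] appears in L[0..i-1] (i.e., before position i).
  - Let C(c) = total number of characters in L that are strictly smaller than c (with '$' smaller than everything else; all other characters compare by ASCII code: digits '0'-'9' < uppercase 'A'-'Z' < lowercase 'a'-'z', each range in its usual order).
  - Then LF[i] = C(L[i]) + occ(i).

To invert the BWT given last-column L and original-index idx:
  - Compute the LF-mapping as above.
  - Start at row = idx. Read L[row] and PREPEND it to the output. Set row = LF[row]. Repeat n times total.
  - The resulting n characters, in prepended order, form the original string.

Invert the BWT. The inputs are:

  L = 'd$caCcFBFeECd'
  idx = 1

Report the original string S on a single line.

LF mapping: 10 0 8 7 2 9 5 1 6 12 4 3 11
Walk LF starting at row 1, prepending L[row]:
  step 1: row=1, L[1]='$', prepend. Next row=LF[1]=0
  step 2: row=0, L[0]='d', prepend. Next row=LF[0]=10
  step 3: row=10, L[10]='E', prepend. Next row=LF[10]=4
  step 4: row=4, L[4]='C', prepend. Next row=LF[4]=2
  step 5: row=2, L[2]='c', prepend. Next row=LF[2]=8
  step 6: row=8, L[8]='F', prepend. Next row=LF[8]=6
  step 7: row=6, L[6]='F', prepend. Next row=LF[6]=5
  step 8: row=5, L[5]='c', prepend. Next row=LF[5]=9
  step 9: row=9, L[9]='e', prepend. Next row=LF[9]=12
  step 10: row=12, L[12]='d', prepend. Next row=LF[12]=11
  step 11: row=11, L[11]='C', prepend. Next row=LF[11]=3
  step 12: row=3, L[3]='a', prepend. Next row=LF[3]=7
  step 13: row=7, L[7]='B', prepend. Next row=LF[7]=1
Reversed output: BaCdecFFcCEd$

Answer: BaCdecFFcCEd$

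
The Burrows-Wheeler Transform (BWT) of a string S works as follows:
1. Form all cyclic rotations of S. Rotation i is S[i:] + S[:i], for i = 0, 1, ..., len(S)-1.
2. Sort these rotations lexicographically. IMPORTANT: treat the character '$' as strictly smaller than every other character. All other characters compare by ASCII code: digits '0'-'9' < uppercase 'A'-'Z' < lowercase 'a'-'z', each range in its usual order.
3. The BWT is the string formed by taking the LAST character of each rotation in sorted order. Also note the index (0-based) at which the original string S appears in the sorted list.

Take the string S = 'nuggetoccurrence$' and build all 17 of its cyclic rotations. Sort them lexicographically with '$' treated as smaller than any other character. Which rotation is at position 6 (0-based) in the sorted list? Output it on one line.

All 17 rotations (rotation i = S[i:]+S[:i]):
  rot[0] = nuggetoccurrence$
  rot[1] = uggetoccurrence$n
  rot[2] = ggetoccurrence$nu
  rot[3] = getoccurrence$nug
  rot[4] = etoccurrence$nugg
  rot[5] = toccurrence$nugge
  rot[6] = occurrence$nugget
  rot[7] = ccurrence$nuggeto
  rot[8] = currence$nuggetoc
  rot[9] = urrence$nuggetocc
  rot[10] = rrence$nuggetoccu
  rot[11] = rence$nuggetoccur
  rot[12] = ence$nuggetoccurr
  rot[13] = nce$nuggetoccurre
  rot[14] = ce$nuggetoccurren
  rot[15] = e$nuggetoccurrenc
  rot[16] = $nuggetoccurrence
Sorted (with $ < everything):
  sorted[0] = $nuggetoccurrence
  sorted[1] = ccurrence$nuggeto
  sorted[2] = ce$nuggetoccurren
  sorted[3] = currence$nuggetoc
  sorted[4] = e$nuggetoccurrenc
  sorted[5] = ence$nuggetoccurr
  sorted[6] = etoccurrence$nugg
  sorted[7] = getoccurrence$nug
  sorted[8] = ggetoccurrence$nu
  sorted[9] = nce$nuggetoccurre
  sorted[10] = nuggetoccurrence$
  sorted[11] = occurrence$nugget
  sorted[12] = rence$nuggetoccur
  sorted[13] = rrence$nuggetoccu
  sorted[14] = toccurrence$nugge
  sorted[15] = uggetoccurrence$n
  sorted[16] = urrence$nuggetocc
sorted[6] = etoccurrence$nugg

Answer: etoccurrence$nugg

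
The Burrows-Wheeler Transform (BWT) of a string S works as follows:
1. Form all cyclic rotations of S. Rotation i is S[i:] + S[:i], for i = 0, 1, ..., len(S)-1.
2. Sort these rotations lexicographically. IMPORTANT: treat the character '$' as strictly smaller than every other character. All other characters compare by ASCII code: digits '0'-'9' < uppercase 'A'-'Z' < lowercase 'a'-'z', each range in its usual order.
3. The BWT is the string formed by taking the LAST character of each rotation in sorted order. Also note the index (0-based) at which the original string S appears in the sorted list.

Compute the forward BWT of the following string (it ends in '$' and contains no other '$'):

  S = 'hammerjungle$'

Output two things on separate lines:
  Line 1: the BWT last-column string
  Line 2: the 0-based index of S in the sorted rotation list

Answer: ehlmn$rgmauej
5

Derivation:
All 13 rotations (rotation i = S[i:]+S[:i]):
  rot[0] = hammerjungle$
  rot[1] = ammerjungle$h
  rot[2] = mmerjungle$ha
  rot[3] = merjungle$ham
  rot[4] = erjungle$hamm
  rot[5] = rjungle$hamme
  rot[6] = jungle$hammer
  rot[7] = ungle$hammerj
  rot[8] = ngle$hammerju
  rot[9] = gle$hammerjun
  rot[10] = le$hammerjung
  rot[11] = e$hammerjungl
  rot[12] = $hammerjungle
Sorted (with $ < everything):
  sorted[0] = $hammerjungle  (last char: 'e')
  sorted[1] = ammerjungle$h  (last char: 'h')
  sorted[2] = e$hammerjungl  (last char: 'l')
  sorted[3] = erjungle$hamm  (last char: 'm')
  sorted[4] = gle$hammerjun  (last char: 'n')
  sorted[5] = hammerjungle$  (last char: '$')
  sorted[6] = jungle$hammer  (last char: 'r')
  sorted[7] = le$hammerjung  (last char: 'g')
  sorted[8] = merjungle$ham  (last char: 'm')
  sorted[9] = mmerjungle$ha  (last char: 'a')
  sorted[10] = ngle$hammerju  (last char: 'u')
  sorted[11] = rjungle$hamme  (last char: 'e')
  sorted[12] = ungle$hammerj  (last char: 'j')
Last column: ehlmn$rgmauej
Original string S is at sorted index 5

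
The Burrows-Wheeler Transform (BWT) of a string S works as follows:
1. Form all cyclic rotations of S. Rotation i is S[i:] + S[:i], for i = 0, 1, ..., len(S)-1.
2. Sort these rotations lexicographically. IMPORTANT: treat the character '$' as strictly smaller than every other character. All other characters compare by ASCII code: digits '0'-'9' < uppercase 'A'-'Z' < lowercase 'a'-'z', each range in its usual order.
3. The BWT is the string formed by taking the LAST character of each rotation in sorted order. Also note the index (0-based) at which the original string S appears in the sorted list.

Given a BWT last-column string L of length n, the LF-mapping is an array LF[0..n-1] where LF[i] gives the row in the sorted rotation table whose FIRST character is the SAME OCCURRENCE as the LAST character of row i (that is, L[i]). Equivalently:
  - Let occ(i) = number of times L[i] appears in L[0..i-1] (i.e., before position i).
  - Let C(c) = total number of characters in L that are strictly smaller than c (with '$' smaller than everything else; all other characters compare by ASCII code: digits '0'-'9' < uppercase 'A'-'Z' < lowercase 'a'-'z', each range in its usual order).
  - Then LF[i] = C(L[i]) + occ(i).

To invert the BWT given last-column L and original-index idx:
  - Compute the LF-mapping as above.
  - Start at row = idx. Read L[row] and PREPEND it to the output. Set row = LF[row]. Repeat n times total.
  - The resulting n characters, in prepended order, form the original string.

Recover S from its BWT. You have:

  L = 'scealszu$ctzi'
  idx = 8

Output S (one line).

LF mapping: 7 2 4 1 6 8 11 10 0 3 9 12 5
Walk LF starting at row 8, prepending L[row]:
  step 1: row=8, L[8]='$', prepend. Next row=LF[8]=0
  step 2: row=0, L[0]='s', prepend. Next row=LF[0]=7
  step 3: row=7, L[7]='u', prepend. Next row=LF[7]=10
  step 4: row=10, L[10]='t', prepend. Next row=LF[10]=9
  step 5: row=9, L[9]='c', prepend. Next row=LF[9]=3
  step 6: row=3, L[3]='a', prepend. Next row=LF[3]=1
  step 7: row=1, L[1]='c', prepend. Next row=LF[1]=2
  step 8: row=2, L[2]='e', prepend. Next row=LF[2]=4
  step 9: row=4, L[4]='l', prepend. Next row=LF[4]=6
  step 10: row=6, L[6]='z', prepend. Next row=LF[6]=11
  step 11: row=11, L[11]='z', prepend. Next row=LF[11]=12
  step 12: row=12, L[12]='i', prepend. Next row=LF[12]=5
  step 13: row=5, L[5]='s', prepend. Next row=LF[5]=8
Reversed output: sizzlecactus$

Answer: sizzlecactus$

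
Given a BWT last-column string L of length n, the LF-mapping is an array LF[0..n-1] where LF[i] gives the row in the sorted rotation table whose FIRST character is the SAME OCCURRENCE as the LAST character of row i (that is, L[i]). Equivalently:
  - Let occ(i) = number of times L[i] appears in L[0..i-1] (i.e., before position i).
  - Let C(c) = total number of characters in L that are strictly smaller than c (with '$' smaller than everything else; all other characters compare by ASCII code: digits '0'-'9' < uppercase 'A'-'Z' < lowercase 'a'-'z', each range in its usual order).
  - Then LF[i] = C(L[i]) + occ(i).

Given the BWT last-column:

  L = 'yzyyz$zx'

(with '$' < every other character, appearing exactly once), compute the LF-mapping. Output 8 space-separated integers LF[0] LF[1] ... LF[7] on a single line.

Char counts: '$':1, 'x':1, 'y':3, 'z':3
C (first-col start): C('$')=0, C('x')=1, C('y')=2, C('z')=5
L[0]='y': occ=0, LF[0]=C('y')+0=2+0=2
L[1]='z': occ=0, LF[1]=C('z')+0=5+0=5
L[2]='y': occ=1, LF[2]=C('y')+1=2+1=3
L[3]='y': occ=2, LF[3]=C('y')+2=2+2=4
L[4]='z': occ=1, LF[4]=C('z')+1=5+1=6
L[5]='$': occ=0, LF[5]=C('$')+0=0+0=0
L[6]='z': occ=2, LF[6]=C('z')+2=5+2=7
L[7]='x': occ=0, LF[7]=C('x')+0=1+0=1

Answer: 2 5 3 4 6 0 7 1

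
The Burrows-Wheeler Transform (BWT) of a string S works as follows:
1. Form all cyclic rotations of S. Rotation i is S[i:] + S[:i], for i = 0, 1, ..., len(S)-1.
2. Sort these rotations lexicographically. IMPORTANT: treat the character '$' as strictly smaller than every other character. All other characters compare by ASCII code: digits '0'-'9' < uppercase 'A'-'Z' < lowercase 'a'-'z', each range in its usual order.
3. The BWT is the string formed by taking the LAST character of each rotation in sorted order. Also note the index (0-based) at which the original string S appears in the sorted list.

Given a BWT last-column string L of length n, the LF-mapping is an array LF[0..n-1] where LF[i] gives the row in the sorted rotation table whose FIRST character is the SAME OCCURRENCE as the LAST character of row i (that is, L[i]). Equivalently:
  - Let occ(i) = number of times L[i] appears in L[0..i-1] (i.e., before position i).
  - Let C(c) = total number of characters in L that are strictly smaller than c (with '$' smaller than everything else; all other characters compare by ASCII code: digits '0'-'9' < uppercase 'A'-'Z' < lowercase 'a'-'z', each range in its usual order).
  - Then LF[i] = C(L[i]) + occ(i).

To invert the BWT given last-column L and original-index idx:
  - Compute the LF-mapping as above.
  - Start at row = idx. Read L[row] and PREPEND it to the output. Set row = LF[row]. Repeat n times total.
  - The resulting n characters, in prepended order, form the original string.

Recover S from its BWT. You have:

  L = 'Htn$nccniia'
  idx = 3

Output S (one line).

LF mapping: 1 10 7 0 8 3 4 9 5 6 2
Walk LF starting at row 3, prepending L[row]:
  step 1: row=3, L[3]='$', prepend. Next row=LF[3]=0
  step 2: row=0, L[0]='H', prepend. Next row=LF[0]=1
  step 3: row=1, L[1]='t', prepend. Next row=LF[1]=10
  step 4: row=10, L[10]='a', prepend. Next row=LF[10]=2
  step 5: row=2, L[2]='n', prepend. Next row=LF[2]=7
  step 6: row=7, L[7]='n', prepend. Next row=LF[7]=9
  step 7: row=9, L[9]='i', prepend. Next row=LF[9]=6
  step 8: row=6, L[6]='c', prepend. Next row=LF[6]=4
  step 9: row=4, L[4]='n', prepend. Next row=LF[4]=8
  step 10: row=8, L[8]='i', prepend. Next row=LF[8]=5
  step 11: row=5, L[5]='c', prepend. Next row=LF[5]=3
Reversed output: cincinnatH$

Answer: cincinnatH$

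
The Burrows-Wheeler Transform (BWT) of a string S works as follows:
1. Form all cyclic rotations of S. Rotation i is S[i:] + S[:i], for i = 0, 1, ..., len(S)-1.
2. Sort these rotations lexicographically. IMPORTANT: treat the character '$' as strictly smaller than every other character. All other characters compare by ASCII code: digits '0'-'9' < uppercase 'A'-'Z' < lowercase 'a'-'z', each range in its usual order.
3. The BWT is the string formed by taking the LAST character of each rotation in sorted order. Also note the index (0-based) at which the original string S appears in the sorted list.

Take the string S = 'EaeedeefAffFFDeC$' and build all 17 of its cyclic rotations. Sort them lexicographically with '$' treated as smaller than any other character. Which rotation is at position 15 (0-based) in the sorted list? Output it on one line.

Answer: fFFDeC$EaeedeefAf

Derivation:
All 17 rotations (rotation i = S[i:]+S[:i]):
  rot[0] = EaeedeefAffFFDeC$
  rot[1] = aeedeefAffFFDeC$E
  rot[2] = eedeefAffFFDeC$Ea
  rot[3] = edeefAffFFDeC$Eae
  rot[4] = deefAffFFDeC$Eaee
  rot[5] = eefAffFFDeC$Eaeed
  rot[6] = efAffFFDeC$Eaeede
  rot[7] = fAffFFDeC$Eaeedee
  rot[8] = AffFFDeC$Eaeedeef
  rot[9] = ffFFDeC$EaeedeefA
  rot[10] = fFFDeC$EaeedeefAf
  rot[11] = FFDeC$EaeedeefAff
  rot[12] = FDeC$EaeedeefAffF
  rot[13] = DeC$EaeedeefAffFF
  rot[14] = eC$EaeedeefAffFFD
  rot[15] = C$EaeedeefAffFFDe
  rot[16] = $EaeedeefAffFFDeC
Sorted (with $ < everything):
  sorted[0] = $EaeedeefAffFFDeC
  sorted[1] = AffFFDeC$Eaeedeef
  sorted[2] = C$EaeedeefAffFFDe
  sorted[3] = DeC$EaeedeefAffFF
  sorted[4] = EaeedeefAffFFDeC$
  sorted[5] = FDeC$EaeedeefAffF
  sorted[6] = FFDeC$EaeedeefAff
  sorted[7] = aeedeefAffFFDeC$E
  sorted[8] = deefAffFFDeC$Eaee
  sorted[9] = eC$EaeedeefAffFFD
  sorted[10] = edeefAffFFDeC$Eae
  sorted[11] = eedeefAffFFDeC$Ea
  sorted[12] = eefAffFFDeC$Eaeed
  sorted[13] = efAffFFDeC$Eaeede
  sorted[14] = fAffFFDeC$Eaeedee
  sorted[15] = fFFDeC$EaeedeefAf
  sorted[16] = ffFFDeC$EaeedeefA
sorted[15] = fFFDeC$EaeedeefAf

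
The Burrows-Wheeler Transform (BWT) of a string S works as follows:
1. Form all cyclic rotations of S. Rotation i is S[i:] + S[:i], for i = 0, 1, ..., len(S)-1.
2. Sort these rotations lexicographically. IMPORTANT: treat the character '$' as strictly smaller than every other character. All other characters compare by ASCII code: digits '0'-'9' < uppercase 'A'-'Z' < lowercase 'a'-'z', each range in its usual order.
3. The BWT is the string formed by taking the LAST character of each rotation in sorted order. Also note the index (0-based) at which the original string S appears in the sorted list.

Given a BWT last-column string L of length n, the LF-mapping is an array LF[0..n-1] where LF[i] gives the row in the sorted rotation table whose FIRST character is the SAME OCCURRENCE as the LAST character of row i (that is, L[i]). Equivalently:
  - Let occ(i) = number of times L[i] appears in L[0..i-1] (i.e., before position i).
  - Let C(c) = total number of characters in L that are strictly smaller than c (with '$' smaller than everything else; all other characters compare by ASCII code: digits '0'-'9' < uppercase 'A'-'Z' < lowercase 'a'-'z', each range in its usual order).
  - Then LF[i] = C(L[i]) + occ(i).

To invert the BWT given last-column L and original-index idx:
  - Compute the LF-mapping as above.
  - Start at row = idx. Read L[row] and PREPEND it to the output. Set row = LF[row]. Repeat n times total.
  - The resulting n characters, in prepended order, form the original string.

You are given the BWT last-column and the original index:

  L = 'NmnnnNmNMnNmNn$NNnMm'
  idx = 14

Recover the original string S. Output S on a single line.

Answer: nMnmnnNnNNNmmNmMNnN$

Derivation:
LF mapping: 3 10 14 15 16 4 11 5 1 17 6 12 7 18 0 8 9 19 2 13
Walk LF starting at row 14, prepending L[row]:
  step 1: row=14, L[14]='$', prepend. Next row=LF[14]=0
  step 2: row=0, L[0]='N', prepend. Next row=LF[0]=3
  step 3: row=3, L[3]='n', prepend. Next row=LF[3]=15
  step 4: row=15, L[15]='N', prepend. Next row=LF[15]=8
  step 5: row=8, L[8]='M', prepend. Next row=LF[8]=1
  step 6: row=1, L[1]='m', prepend. Next row=LF[1]=10
  step 7: row=10, L[10]='N', prepend. Next row=LF[10]=6
  step 8: row=6, L[6]='m', prepend. Next row=LF[6]=11
  step 9: row=11, L[11]='m', prepend. Next row=LF[11]=12
  step 10: row=12, L[12]='N', prepend. Next row=LF[12]=7
  step 11: row=7, L[7]='N', prepend. Next row=LF[7]=5
  step 12: row=5, L[5]='N', prepend. Next row=LF[5]=4
  step 13: row=4, L[4]='n', prepend. Next row=LF[4]=16
  step 14: row=16, L[16]='N', prepend. Next row=LF[16]=9
  step 15: row=9, L[9]='n', prepend. Next row=LF[9]=17
  step 16: row=17, L[17]='n', prepend. Next row=LF[17]=19
  step 17: row=19, L[19]='m', prepend. Next row=LF[19]=13
  step 18: row=13, L[13]='n', prepend. Next row=LF[13]=18
  step 19: row=18, L[18]='M', prepend. Next row=LF[18]=2
  step 20: row=2, L[2]='n', prepend. Next row=LF[2]=14
Reversed output: nMnmnnNnNNNmmNmMNnN$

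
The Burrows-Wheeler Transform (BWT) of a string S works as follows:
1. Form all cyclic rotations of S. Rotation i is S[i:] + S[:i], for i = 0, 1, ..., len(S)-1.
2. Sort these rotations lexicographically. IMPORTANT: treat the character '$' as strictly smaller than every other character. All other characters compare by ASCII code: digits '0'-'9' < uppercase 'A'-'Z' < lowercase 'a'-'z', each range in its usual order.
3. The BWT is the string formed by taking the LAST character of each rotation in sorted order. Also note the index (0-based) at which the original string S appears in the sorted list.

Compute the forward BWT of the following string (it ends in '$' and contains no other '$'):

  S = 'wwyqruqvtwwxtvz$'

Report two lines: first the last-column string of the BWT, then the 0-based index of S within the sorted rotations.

All 16 rotations (rotation i = S[i:]+S[:i]):
  rot[0] = wwyqruqvtwwxtvz$
  rot[1] = wyqruqvtwwxtvz$w
  rot[2] = yqruqvtwwxtvz$ww
  rot[3] = qruqvtwwxtvz$wwy
  rot[4] = ruqvtwwxtvz$wwyq
  rot[5] = uqvtwwxtvz$wwyqr
  rot[6] = qvtwwxtvz$wwyqru
  rot[7] = vtwwxtvz$wwyqruq
  rot[8] = twwxtvz$wwyqruqv
  rot[9] = wwxtvz$wwyqruqvt
  rot[10] = wxtvz$wwyqruqvtw
  rot[11] = xtvz$wwyqruqvtww
  rot[12] = tvz$wwyqruqvtwwx
  rot[13] = vz$wwyqruqvtwwxt
  rot[14] = z$wwyqruqvtwwxtv
  rot[15] = $wwyqruqvtwwxtvz
Sorted (with $ < everything):
  sorted[0] = $wwyqruqvtwwxtvz  (last char: 'z')
  sorted[1] = qruqvtwwxtvz$wwy  (last char: 'y')
  sorted[2] = qvtwwxtvz$wwyqru  (last char: 'u')
  sorted[3] = ruqvtwwxtvz$wwyq  (last char: 'q')
  sorted[4] = tvz$wwyqruqvtwwx  (last char: 'x')
  sorted[5] = twwxtvz$wwyqruqv  (last char: 'v')
  sorted[6] = uqvtwwxtvz$wwyqr  (last char: 'r')
  sorted[7] = vtwwxtvz$wwyqruq  (last char: 'q')
  sorted[8] = vz$wwyqruqvtwwxt  (last char: 't')
  sorted[9] = wwxtvz$wwyqruqvt  (last char: 't')
  sorted[10] = wwyqruqvtwwxtvz$  (last char: '$')
  sorted[11] = wxtvz$wwyqruqvtw  (last char: 'w')
  sorted[12] = wyqruqvtwwxtvz$w  (last char: 'w')
  sorted[13] = xtvz$wwyqruqvtww  (last char: 'w')
  sorted[14] = yqruqvtwwxtvz$ww  (last char: 'w')
  sorted[15] = z$wwyqruqvtwwxtv  (last char: 'v')
Last column: zyuqxvrqtt$wwwwv
Original string S is at sorted index 10

Answer: zyuqxvrqtt$wwwwv
10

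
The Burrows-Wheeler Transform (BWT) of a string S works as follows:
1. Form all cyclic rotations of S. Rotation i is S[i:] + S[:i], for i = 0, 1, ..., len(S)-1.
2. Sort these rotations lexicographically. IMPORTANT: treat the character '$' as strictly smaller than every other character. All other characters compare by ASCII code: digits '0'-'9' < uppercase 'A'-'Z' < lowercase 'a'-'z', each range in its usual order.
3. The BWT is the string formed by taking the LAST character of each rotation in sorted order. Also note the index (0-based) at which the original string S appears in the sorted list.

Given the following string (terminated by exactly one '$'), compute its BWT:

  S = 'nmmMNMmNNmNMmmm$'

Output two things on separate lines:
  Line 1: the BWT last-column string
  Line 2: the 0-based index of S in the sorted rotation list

All 16 rotations (rotation i = S[i:]+S[:i]):
  rot[0] = nmmMNMmNNmNMmmm$
  rot[1] = mmMNMmNNmNMmmm$n
  rot[2] = mMNMmNNmNMmmm$nm
  rot[3] = MNMmNNmNMmmm$nmm
  rot[4] = NMmNNmNMmmm$nmmM
  rot[5] = MmNNmNMmmm$nmmMN
  rot[6] = mNNmNMmmm$nmmMNM
  rot[7] = NNmNMmmm$nmmMNMm
  rot[8] = NmNMmmm$nmmMNMmN
  rot[9] = mNMmmm$nmmMNMmNN
  rot[10] = NMmmm$nmmMNMmNNm
  rot[11] = Mmmm$nmmMNMmNNmN
  rot[12] = mmm$nmmMNMmNNmNM
  rot[13] = mm$nmmMNMmNNmNMm
  rot[14] = m$nmmMNMmNNmNMmm
  rot[15] = $nmmMNMmNNmNMmmm
Sorted (with $ < everything):
  sorted[0] = $nmmMNMmNNmNMmmm  (last char: 'm')
  sorted[1] = MNMmNNmNMmmm$nmm  (last char: 'm')
  sorted[2] = MmNNmNMmmm$nmmMN  (last char: 'N')
  sorted[3] = Mmmm$nmmMNMmNNmN  (last char: 'N')
  sorted[4] = NMmNNmNMmmm$nmmM  (last char: 'M')
  sorted[5] = NMmmm$nmmMNMmNNm  (last char: 'm')
  sorted[6] = NNmNMmmm$nmmMNMm  (last char: 'm')
  sorted[7] = NmNMmmm$nmmMNMmN  (last char: 'N')
  sorted[8] = m$nmmMNMmNNmNMmm  (last char: 'm')
  sorted[9] = mMNMmNNmNMmmm$nm  (last char: 'm')
  sorted[10] = mNMmmm$nmmMNMmNN  (last char: 'N')
  sorted[11] = mNNmNMmmm$nmmMNM  (last char: 'M')
  sorted[12] = mm$nmmMNMmNNmNMm  (last char: 'm')
  sorted[13] = mmMNMmNNmNMmmm$n  (last char: 'n')
  sorted[14] = mmm$nmmMNMmNNmNM  (last char: 'M')
  sorted[15] = nmmMNMmNNmNMmmm$  (last char: '$')
Last column: mmNNMmmNmmNMmnM$
Original string S is at sorted index 15

Answer: mmNNMmmNmmNMmnM$
15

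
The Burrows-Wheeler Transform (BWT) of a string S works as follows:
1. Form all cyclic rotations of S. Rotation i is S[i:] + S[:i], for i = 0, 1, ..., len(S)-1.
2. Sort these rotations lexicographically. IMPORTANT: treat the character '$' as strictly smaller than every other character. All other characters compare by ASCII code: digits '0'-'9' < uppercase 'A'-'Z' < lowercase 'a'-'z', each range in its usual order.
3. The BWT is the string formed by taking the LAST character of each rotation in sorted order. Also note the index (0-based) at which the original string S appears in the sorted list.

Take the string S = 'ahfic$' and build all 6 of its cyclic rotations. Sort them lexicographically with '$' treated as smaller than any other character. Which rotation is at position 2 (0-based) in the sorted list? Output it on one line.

Answer: c$ahfi

Derivation:
All 6 rotations (rotation i = S[i:]+S[:i]):
  rot[0] = ahfic$
  rot[1] = hfic$a
  rot[2] = fic$ah
  rot[3] = ic$ahf
  rot[4] = c$ahfi
  rot[5] = $ahfic
Sorted (with $ < everything):
  sorted[0] = $ahfic
  sorted[1] = ahfic$
  sorted[2] = c$ahfi
  sorted[3] = fic$ah
  sorted[4] = hfic$a
  sorted[5] = ic$ahf
sorted[2] = c$ahfi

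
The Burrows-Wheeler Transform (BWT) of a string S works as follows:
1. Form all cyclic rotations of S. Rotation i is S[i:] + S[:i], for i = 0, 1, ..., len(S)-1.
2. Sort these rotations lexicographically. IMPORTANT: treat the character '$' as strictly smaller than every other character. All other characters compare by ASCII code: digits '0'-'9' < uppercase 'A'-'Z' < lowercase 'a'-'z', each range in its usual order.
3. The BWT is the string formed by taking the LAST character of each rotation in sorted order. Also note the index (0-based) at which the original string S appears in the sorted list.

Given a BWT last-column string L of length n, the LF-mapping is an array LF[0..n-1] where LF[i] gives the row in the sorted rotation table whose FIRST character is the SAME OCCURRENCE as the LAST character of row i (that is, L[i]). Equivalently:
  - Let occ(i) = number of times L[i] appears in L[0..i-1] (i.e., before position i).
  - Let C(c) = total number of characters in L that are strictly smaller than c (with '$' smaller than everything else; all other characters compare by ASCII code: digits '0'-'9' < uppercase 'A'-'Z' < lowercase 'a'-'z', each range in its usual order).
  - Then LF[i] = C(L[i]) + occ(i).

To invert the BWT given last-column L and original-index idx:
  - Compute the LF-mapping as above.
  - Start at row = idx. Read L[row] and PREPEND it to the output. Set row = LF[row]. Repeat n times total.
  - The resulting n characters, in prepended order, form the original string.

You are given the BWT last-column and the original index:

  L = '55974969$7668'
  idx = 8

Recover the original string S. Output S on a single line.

LF mapping: 2 3 10 7 1 11 4 12 0 8 5 6 9
Walk LF starting at row 8, prepending L[row]:
  step 1: row=8, L[8]='$', prepend. Next row=LF[8]=0
  step 2: row=0, L[0]='5', prepend. Next row=LF[0]=2
  step 3: row=2, L[2]='9', prepend. Next row=LF[2]=10
  step 4: row=10, L[10]='6', prepend. Next row=LF[10]=5
  step 5: row=5, L[5]='9', prepend. Next row=LF[5]=11
  step 6: row=11, L[11]='6', prepend. Next row=LF[11]=6
  step 7: row=6, L[6]='6', prepend. Next row=LF[6]=4
  step 8: row=4, L[4]='4', prepend. Next row=LF[4]=1
  step 9: row=1, L[1]='5', prepend. Next row=LF[1]=3
  step 10: row=3, L[3]='7', prepend. Next row=LF[3]=7
  step 11: row=7, L[7]='9', prepend. Next row=LF[7]=12
  step 12: row=12, L[12]='8', prepend. Next row=LF[12]=9
  step 13: row=9, L[9]='7', prepend. Next row=LF[9]=8
Reversed output: 789754669695$

Answer: 789754669695$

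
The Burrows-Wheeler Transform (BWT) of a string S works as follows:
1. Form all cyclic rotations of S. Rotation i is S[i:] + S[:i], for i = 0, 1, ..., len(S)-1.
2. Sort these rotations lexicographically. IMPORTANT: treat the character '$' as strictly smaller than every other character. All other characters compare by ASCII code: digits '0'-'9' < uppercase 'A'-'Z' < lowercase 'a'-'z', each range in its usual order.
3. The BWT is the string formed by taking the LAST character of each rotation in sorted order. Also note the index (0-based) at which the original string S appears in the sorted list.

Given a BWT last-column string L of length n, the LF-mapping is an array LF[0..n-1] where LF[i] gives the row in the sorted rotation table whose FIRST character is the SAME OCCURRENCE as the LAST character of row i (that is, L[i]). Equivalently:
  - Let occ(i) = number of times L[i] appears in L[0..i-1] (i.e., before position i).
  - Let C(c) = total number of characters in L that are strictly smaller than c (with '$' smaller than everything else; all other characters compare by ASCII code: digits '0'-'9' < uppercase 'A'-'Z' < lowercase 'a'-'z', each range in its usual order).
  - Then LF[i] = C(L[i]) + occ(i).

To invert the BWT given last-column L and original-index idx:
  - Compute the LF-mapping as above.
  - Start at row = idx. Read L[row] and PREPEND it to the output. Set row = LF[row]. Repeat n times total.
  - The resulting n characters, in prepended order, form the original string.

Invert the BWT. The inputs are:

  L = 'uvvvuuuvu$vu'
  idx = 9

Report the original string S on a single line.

Answer: vuuvuuuvvvu$

Derivation:
LF mapping: 1 7 8 9 2 3 4 10 5 0 11 6
Walk LF starting at row 9, prepending L[row]:
  step 1: row=9, L[9]='$', prepend. Next row=LF[9]=0
  step 2: row=0, L[0]='u', prepend. Next row=LF[0]=1
  step 3: row=1, L[1]='v', prepend. Next row=LF[1]=7
  step 4: row=7, L[7]='v', prepend. Next row=LF[7]=10
  step 5: row=10, L[10]='v', prepend. Next row=LF[10]=11
  step 6: row=11, L[11]='u', prepend. Next row=LF[11]=6
  step 7: row=6, L[6]='u', prepend. Next row=LF[6]=4
  step 8: row=4, L[4]='u', prepend. Next row=LF[4]=2
  step 9: row=2, L[2]='v', prepend. Next row=LF[2]=8
  step 10: row=8, L[8]='u', prepend. Next row=LF[8]=5
  step 11: row=5, L[5]='u', prepend. Next row=LF[5]=3
  step 12: row=3, L[3]='v', prepend. Next row=LF[3]=9
Reversed output: vuuvuuuvvvu$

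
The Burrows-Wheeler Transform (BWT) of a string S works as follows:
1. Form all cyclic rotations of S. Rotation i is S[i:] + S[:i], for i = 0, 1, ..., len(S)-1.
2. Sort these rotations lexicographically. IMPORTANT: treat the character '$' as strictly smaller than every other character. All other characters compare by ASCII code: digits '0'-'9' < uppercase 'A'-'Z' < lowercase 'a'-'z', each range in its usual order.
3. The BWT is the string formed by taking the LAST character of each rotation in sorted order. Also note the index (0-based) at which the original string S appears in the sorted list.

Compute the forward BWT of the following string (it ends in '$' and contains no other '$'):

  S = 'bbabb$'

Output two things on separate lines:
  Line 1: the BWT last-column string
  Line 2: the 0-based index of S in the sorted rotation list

All 6 rotations (rotation i = S[i:]+S[:i]):
  rot[0] = bbabb$
  rot[1] = babb$b
  rot[2] = abb$bb
  rot[3] = bb$bba
  rot[4] = b$bbab
  rot[5] = $bbabb
Sorted (with $ < everything):
  sorted[0] = $bbabb  (last char: 'b')
  sorted[1] = abb$bb  (last char: 'b')
  sorted[2] = b$bbab  (last char: 'b')
  sorted[3] = babb$b  (last char: 'b')
  sorted[4] = bb$bba  (last char: 'a')
  sorted[5] = bbabb$  (last char: '$')
Last column: bbbba$
Original string S is at sorted index 5

Answer: bbbba$
5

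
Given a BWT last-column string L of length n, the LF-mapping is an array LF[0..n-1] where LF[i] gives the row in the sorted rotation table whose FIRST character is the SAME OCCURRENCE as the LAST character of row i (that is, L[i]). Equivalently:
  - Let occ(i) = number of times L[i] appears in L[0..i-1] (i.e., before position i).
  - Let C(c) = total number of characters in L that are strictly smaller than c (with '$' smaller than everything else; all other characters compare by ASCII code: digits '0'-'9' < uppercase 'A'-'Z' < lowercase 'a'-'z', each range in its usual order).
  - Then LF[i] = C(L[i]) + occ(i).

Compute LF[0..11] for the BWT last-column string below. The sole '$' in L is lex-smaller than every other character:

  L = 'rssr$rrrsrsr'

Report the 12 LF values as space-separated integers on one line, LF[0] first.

Char counts: '$':1, 'r':7, 's':4
C (first-col start): C('$')=0, C('r')=1, C('s')=8
L[0]='r': occ=0, LF[0]=C('r')+0=1+0=1
L[1]='s': occ=0, LF[1]=C('s')+0=8+0=8
L[2]='s': occ=1, LF[2]=C('s')+1=8+1=9
L[3]='r': occ=1, LF[3]=C('r')+1=1+1=2
L[4]='$': occ=0, LF[4]=C('$')+0=0+0=0
L[5]='r': occ=2, LF[5]=C('r')+2=1+2=3
L[6]='r': occ=3, LF[6]=C('r')+3=1+3=4
L[7]='r': occ=4, LF[7]=C('r')+4=1+4=5
L[8]='s': occ=2, LF[8]=C('s')+2=8+2=10
L[9]='r': occ=5, LF[9]=C('r')+5=1+5=6
L[10]='s': occ=3, LF[10]=C('s')+3=8+3=11
L[11]='r': occ=6, LF[11]=C('r')+6=1+6=7

Answer: 1 8 9 2 0 3 4 5 10 6 11 7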